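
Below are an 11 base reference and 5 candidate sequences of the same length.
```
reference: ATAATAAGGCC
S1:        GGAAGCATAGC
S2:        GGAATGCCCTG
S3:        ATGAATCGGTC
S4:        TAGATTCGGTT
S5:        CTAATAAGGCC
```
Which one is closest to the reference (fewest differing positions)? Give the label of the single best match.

S5

S1 differs at 7 positions; S2 differs at 8 positions; S3 differs at 5 positions; S4 differs at 7 positions; S5 differs at 1 position. The closest is S5.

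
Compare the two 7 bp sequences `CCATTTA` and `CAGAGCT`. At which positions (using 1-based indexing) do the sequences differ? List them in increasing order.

Scanning 1-based: 2: C/A; 3: A/G; 4: T/A; 5: T/G; 6: T/C; 7: A/T.

2, 3, 4, 5, 6, 7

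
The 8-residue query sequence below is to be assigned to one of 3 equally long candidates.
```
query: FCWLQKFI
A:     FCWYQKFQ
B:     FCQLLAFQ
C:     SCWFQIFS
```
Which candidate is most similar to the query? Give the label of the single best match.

A

A differs at 2 residues; B differs at 4 residues; C differs at 4 residues. The closest is A.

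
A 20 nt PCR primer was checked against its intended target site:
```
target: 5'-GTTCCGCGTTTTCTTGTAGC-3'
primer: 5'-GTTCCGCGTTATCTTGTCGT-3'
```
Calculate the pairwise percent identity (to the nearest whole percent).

85%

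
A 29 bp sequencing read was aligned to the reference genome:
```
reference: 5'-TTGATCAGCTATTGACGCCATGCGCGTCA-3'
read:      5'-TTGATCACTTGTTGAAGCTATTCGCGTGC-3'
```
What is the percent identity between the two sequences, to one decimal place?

72.4%

8 positions differ (8, 9, 11, 16, 19, 22, 28, 29), so 21 of 29 match: 21/29 = 72.41%.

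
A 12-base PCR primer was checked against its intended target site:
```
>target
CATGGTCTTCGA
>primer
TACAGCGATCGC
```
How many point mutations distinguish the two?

Comparing position by position, 7 sites differ: 1 (C/T), 3 (T/C), 4 (G/A), 6 (T/C), 7 (C/G), 8 (T/A), 12 (A/C).

7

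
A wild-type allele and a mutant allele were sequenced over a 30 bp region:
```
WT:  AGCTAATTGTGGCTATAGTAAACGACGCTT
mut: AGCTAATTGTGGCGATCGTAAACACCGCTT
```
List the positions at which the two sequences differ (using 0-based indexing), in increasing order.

Scanning 0-based: 13: T/G; 16: A/C; 23: G/A; 24: A/C.

13, 16, 23, 24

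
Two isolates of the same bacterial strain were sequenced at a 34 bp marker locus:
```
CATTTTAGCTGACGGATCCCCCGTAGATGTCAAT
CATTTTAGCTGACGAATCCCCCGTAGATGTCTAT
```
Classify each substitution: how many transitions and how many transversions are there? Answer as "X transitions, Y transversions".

Transitions (purine↔purine or pyrimidine↔pyrimidine): 15 G→A.
Transversions (purine↔pyrimidine): 32 A→T.

1 transition, 1 transversion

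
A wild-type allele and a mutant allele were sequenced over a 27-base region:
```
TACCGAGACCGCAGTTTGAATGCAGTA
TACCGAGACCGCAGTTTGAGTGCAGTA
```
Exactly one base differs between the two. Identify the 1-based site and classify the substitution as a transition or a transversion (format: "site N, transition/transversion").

Site 20 changes A→G. A is a purine and G is a purine, so this is a transition.

site 20, transition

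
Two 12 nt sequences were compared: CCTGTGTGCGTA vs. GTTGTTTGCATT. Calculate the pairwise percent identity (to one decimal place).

58.3%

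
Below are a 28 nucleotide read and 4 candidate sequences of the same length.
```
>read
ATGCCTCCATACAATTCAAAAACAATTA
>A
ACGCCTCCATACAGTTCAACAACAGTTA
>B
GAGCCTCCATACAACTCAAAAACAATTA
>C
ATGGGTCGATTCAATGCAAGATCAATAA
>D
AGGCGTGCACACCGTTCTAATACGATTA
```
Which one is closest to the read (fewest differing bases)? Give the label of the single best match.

A differs at 4 bases; B differs at 3 bases; C differs at 8 bases; D differs at 9 bases. The closest is B.

B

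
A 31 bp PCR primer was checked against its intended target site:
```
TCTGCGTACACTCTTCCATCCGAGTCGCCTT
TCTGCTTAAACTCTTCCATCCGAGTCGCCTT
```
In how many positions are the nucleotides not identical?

2

Comparing position by position, 2 positions differ: 6 (G/T), 9 (C/A).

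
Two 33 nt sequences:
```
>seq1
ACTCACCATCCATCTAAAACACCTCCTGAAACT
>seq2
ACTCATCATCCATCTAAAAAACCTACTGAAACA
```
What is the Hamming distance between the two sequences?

4

Comparing position by position, 4 positions differ: 6 (C/T), 20 (C/A), 25 (C/A), 33 (T/A).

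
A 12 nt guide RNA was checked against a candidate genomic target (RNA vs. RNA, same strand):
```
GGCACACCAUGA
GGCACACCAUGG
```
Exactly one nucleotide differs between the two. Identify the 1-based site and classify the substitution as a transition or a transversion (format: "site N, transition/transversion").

site 12, transition

Site 12 changes A→G. A is a purine and G is a purine, so this is a transition.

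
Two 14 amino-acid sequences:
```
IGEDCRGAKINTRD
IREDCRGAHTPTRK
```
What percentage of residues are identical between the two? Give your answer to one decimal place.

5 positions differ (2, 9, 10, 11, 14), so 9 of 14 match: 9/14 = 64.29%.

64.3%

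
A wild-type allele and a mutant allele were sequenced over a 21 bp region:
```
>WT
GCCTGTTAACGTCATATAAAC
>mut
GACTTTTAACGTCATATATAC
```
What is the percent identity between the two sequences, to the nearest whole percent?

3 positions differ (2, 5, 19), so 18 of 21 match: 18/21 = 85.71%.

86%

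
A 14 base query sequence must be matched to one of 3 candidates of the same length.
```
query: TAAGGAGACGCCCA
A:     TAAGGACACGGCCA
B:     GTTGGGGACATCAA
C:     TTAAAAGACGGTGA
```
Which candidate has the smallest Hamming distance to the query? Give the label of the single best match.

A differs at 2 positions; B differs at 7 positions; C differs at 6 positions. The closest is A.

A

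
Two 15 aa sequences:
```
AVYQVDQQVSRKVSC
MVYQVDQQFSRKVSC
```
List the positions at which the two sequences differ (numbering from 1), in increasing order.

1, 9

Scanning 1-based: 1: A/M; 9: V/F.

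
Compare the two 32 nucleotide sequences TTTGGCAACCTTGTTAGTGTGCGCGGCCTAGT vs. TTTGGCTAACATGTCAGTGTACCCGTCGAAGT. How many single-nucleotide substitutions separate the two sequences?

The sequences differ at bases 7, 9, 11, 15, 21, 23, 26, 28, 29 (1-based) — 9 in total.

9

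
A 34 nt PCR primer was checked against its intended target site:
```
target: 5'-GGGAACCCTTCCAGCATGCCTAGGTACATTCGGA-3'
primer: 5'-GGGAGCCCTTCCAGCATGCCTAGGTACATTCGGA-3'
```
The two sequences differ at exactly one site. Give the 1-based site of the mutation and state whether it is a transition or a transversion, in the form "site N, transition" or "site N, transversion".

Site 5 changes A→G. A is a purine and G is a purine, so this is a transition.

site 5, transition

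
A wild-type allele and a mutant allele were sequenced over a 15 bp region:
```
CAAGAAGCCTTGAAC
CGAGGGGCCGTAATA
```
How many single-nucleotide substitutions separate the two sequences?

7

The sequences differ at positions 2, 5, 6, 10, 12, 14, 15 (1-based) — 7 in total.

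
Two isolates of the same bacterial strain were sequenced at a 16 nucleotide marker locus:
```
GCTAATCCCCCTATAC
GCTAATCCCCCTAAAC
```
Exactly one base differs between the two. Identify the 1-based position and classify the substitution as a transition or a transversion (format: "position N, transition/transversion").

The sequences differ only at position 14: T→A (pyrimidine→purine), a transversion.

position 14, transversion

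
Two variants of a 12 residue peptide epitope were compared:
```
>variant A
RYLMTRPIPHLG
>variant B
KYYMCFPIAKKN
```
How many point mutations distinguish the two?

8

Comparing position by position, 8 positions differ: 1 (R/K), 3 (L/Y), 5 (T/C), 6 (R/F), 9 (P/A), 10 (H/K), 11 (L/K), 12 (G/N).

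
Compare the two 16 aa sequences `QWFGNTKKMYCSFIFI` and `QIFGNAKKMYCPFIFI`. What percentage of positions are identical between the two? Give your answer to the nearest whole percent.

81%

Mismatches at positions 2, 6, 12 (1-based): 3 of 16.
Identical positions: 13/16 = 81.25% → 81%.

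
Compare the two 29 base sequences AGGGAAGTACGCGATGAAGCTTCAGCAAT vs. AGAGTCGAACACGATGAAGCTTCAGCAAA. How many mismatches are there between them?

6

Mismatches (1-based): position 3: G→A; position 5: A→T; position 6: A→C; position 8: T→A; position 11: G→A; position 29: T→A.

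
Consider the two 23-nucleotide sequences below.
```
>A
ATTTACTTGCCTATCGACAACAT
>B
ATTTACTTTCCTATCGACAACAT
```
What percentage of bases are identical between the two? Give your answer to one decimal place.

95.7%

1 position differs (9), so 22 of 23 match: 22/23 = 95.65%.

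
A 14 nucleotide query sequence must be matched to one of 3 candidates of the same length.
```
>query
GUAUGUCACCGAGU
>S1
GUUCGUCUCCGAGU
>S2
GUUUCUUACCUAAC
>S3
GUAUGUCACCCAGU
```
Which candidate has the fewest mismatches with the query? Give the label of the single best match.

S1 differs at 3 bases; S2 differs at 6 bases; S3 differs at 1 base. The closest is S3.

S3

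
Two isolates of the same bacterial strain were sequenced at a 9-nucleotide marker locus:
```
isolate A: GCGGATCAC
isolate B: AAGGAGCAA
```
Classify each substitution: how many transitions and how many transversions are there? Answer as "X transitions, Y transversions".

1 transition, 3 transversions

Mismatches (1-based):
base 1: G→A (purine→purine, transition)
base 2: C→A (pyrimidine→purine, transversion)
base 6: T→G (pyrimidine→purine, transversion)
base 9: C→A (pyrimidine→purine, transversion)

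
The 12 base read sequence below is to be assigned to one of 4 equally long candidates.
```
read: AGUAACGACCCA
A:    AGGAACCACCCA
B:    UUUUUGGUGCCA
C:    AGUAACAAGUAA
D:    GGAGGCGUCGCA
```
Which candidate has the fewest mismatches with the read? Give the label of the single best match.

A differs at 2 sites; B differs at 7 sites; C differs at 4 sites; D differs at 6 sites. The closest is A.

A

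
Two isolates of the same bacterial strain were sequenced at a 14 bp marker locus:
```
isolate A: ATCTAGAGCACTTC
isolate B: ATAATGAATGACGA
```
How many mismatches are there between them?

The sequences differ at sites 3, 4, 5, 8, 9, 10, 11, 12, 13, 14 (1-based) — 10 in total.

10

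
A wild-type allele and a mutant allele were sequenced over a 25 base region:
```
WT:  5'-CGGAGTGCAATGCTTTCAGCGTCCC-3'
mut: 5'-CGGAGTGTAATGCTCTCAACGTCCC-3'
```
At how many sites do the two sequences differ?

3

Comparing position by position, 3 sites differ: 8 (C/T), 15 (T/C), 19 (G/A).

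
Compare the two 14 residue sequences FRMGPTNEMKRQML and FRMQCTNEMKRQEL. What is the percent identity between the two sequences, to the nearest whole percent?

Mismatches at positions 4, 5, 13 (1-based): 3 of 14.
Identical positions: 11/14 = 78.57% → 79%.

79%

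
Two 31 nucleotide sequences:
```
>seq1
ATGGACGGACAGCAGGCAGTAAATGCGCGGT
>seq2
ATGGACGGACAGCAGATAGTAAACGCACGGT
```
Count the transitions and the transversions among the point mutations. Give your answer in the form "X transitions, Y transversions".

4 transitions, 0 transversions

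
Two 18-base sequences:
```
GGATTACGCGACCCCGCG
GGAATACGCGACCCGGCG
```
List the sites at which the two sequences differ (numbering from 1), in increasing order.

Differences at site 4 (T→A), site 15 (C→G).

4, 15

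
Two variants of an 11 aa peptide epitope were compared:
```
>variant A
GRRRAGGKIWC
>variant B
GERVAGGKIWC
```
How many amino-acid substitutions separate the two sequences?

2

Mismatches (1-based): residue 2: R→E; residue 4: R→V.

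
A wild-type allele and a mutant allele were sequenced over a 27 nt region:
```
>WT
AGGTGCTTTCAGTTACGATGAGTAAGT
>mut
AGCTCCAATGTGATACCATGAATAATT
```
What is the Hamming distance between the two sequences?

10

Comparing position by position, 10 bases differ: 3 (G/C), 5 (G/C), 7 (T/A), 8 (T/A), 10 (C/G), 11 (A/T), 13 (T/A), 17 (G/C), 22 (G/A), 26 (G/T).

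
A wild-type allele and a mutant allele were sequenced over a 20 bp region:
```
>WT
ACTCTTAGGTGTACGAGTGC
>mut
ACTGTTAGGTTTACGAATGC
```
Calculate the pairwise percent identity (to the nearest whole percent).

85%

3 positions differ (4, 11, 17), so 17 of 20 match: 17/20 = 85%.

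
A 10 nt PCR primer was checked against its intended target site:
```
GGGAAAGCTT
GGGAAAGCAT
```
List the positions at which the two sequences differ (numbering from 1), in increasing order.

Scanning 1-based: 9: T/A.

9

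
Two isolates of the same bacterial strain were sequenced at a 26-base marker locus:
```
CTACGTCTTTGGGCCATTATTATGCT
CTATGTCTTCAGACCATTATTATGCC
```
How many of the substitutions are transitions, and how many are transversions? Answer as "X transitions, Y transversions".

5 transitions, 0 transversions

Mismatches (1-based):
base 4: C→T (pyrimidine→pyrimidine, transition)
base 10: T→C (pyrimidine→pyrimidine, transition)
base 11: G→A (purine→purine, transition)
base 13: G→A (purine→purine, transition)
base 26: T→C (pyrimidine→pyrimidine, transition)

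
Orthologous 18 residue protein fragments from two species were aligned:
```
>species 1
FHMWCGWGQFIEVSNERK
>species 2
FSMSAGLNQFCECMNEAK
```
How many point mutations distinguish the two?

The sequences differ at residues 2, 4, 5, 7, 8, 11, 13, 14, 17 (1-based) — 9 in total.

9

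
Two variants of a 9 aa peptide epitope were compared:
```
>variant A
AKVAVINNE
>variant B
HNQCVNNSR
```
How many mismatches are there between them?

7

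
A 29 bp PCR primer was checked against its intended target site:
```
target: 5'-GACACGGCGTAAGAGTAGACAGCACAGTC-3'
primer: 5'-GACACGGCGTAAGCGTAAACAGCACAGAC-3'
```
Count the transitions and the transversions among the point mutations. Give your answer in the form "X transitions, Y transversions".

1 transition, 2 transversions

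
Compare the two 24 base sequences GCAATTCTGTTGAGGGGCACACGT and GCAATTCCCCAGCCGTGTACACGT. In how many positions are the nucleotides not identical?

Comparing position by position, 8 positions differ: 8 (T/C), 9 (G/C), 10 (T/C), 11 (T/A), 13 (A/C), 14 (G/C), 16 (G/T), 18 (C/T).

8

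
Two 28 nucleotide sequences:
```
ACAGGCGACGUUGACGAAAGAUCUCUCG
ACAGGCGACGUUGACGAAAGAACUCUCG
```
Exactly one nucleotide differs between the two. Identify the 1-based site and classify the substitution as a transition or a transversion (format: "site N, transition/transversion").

Site 22 changes U→A. U is a pyrimidine and A is a purine, so this is a transversion.

site 22, transversion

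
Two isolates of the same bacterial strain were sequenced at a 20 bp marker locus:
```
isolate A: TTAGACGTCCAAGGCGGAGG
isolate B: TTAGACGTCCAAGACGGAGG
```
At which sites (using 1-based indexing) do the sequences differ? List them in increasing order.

Scanning 1-based: 14: G/A.

14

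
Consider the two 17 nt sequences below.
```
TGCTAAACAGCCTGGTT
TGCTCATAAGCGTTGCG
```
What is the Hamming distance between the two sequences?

7

The sequences differ at positions 5, 7, 8, 12, 14, 16, 17 (1-based) — 7 in total.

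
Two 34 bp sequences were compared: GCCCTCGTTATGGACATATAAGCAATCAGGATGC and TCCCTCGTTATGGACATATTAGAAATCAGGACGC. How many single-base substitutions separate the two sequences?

Comparing position by position, 4 sites differ: 1 (G/T), 20 (A/T), 23 (C/A), 32 (T/C).

4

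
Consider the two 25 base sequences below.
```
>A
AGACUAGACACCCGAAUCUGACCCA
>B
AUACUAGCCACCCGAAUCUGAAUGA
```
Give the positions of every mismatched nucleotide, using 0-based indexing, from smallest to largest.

Differences at position 1 (G→U), position 7 (A→C), position 21 (C→A), position 22 (C→U), position 23 (C→G).

1, 7, 21, 22, 23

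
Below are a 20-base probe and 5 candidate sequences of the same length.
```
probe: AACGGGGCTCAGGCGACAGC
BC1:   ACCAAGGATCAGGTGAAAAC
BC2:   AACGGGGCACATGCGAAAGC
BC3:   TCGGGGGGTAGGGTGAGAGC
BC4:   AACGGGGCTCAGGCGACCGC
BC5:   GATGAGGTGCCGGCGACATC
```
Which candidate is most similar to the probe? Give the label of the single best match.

BC4

BC1 differs at 7 sites; BC2 differs at 3 sites; BC3 differs at 8 sites; BC4 differs at 1 site; BC5 differs at 7 sites. The closest is BC4.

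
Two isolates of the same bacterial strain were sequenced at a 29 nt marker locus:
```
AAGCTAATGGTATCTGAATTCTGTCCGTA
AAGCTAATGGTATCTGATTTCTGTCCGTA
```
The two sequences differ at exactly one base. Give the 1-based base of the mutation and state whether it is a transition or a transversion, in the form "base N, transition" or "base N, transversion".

Base 18 changes A→T. A is a purine and T is a pyrimidine, so this is a transversion.

base 18, transversion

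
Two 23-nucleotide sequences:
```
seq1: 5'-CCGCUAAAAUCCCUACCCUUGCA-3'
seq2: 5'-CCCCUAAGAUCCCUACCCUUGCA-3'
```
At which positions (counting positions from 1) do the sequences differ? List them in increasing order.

3, 8

Differences at position 3 (G→C), position 8 (A→G).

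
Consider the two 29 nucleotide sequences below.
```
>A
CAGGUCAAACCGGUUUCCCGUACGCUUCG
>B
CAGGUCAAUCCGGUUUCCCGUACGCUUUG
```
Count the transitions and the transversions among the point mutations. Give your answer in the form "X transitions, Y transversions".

Transitions (purine↔purine or pyrimidine↔pyrimidine): 28 C→U.
Transversions (purine↔pyrimidine): 9 A→U.

1 transition, 1 transversion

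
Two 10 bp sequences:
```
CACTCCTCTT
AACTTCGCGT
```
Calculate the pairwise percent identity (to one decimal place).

Mismatches at positions 1, 5, 7, 9 (1-based): 4 of 10.
Identical positions: 6/10 = 60% → 60.0%.

60.0%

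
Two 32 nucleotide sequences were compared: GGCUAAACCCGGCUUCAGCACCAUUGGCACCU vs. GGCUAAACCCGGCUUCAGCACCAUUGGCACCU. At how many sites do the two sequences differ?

0

The two sequences are identical at every position.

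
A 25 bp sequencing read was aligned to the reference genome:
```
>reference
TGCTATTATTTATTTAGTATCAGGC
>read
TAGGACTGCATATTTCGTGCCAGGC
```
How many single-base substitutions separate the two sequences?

10

Comparing position by position, 10 bases differ: 2 (G/A), 3 (C/G), 4 (T/G), 6 (T/C), 8 (A/G), 9 (T/C), 10 (T/A), 16 (A/C), 19 (A/G), 20 (T/C).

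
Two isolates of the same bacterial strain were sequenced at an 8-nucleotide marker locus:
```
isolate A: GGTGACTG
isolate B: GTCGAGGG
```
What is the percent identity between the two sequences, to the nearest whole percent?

4 positions differ (2, 3, 6, 7), so 4 of 8 match: 4/8 = 50%.

50%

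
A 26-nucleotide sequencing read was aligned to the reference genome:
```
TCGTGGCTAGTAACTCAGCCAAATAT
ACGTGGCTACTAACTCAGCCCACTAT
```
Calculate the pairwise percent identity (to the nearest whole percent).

85%

Mismatches at positions 1, 10, 21, 23 (1-based): 4 of 26.
Identical positions: 22/26 = 84.62% → 85%.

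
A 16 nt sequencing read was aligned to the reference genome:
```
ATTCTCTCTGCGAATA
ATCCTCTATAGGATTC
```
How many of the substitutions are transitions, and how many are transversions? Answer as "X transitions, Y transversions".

2 transitions, 4 transversions

Transitions (purine↔purine or pyrimidine↔pyrimidine): 3 T→C, 10 G→A.
Transversions (purine↔pyrimidine): 8 C→A, 11 C→G, 14 A→T, 16 A→C.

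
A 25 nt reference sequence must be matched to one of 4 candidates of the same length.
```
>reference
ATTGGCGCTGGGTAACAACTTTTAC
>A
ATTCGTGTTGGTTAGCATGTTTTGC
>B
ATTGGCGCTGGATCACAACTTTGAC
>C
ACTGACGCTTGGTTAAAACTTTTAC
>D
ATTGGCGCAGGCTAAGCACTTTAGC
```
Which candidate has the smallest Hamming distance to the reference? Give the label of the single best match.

Hamming distances to reference — A: 8; B: 3; C: 5; D: 6.
Smallest is B with 3 mismatches.

B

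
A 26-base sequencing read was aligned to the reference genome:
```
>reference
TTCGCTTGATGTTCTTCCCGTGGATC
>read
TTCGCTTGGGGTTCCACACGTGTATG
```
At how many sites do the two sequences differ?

Mismatches (1-based): site 9: A→G; site 10: T→G; site 15: T→C; site 16: T→A; site 18: C→A; site 23: G→T; site 26: C→G.

7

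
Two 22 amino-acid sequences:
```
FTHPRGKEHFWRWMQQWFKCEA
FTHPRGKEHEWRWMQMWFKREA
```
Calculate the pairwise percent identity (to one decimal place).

86.4%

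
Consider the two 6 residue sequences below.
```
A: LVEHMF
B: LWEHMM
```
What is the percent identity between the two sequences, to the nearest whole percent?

67%

2 positions differ (2, 6), so 4 of 6 match: 4/6 = 66.67%.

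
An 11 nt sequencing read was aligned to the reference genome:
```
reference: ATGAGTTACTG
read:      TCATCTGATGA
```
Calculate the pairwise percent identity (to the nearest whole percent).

9 positions differ (1, 2, 3, 4, 5, 7, 9, 10, 11), so 2 of 11 match: 2/11 = 18.18%.

18%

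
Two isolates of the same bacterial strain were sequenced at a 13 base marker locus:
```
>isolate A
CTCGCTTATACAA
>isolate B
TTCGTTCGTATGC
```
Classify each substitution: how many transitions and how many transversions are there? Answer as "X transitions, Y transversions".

6 transitions, 1 transversion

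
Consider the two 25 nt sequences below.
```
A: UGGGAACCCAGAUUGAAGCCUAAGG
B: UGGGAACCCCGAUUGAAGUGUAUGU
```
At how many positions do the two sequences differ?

5

The sequences differ at positions 10, 19, 20, 23, 25 (1-based) — 5 in total.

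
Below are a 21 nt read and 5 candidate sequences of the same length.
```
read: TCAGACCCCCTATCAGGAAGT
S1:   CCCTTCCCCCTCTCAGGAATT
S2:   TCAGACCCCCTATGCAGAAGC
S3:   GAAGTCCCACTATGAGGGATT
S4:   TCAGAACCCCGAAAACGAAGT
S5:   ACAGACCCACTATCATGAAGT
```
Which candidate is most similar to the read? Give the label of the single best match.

S1 differs at 6 positions; S2 differs at 4 positions; S3 differs at 7 positions; S4 differs at 5 positions; S5 differs at 3 positions. The closest is S5.

S5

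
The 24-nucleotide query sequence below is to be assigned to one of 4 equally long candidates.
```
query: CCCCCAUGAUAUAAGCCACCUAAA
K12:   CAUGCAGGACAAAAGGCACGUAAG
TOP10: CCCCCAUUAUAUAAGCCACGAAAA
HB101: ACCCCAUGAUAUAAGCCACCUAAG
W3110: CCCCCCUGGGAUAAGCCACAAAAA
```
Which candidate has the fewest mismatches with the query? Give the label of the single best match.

HB101

Hamming distances to query — K12: 9; TOP10: 3; HB101: 2; W3110: 5.
Smallest is HB101 with 2 mismatches.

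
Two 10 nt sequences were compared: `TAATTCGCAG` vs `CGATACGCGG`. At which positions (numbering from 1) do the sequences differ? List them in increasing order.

Scanning 1-based: 1: T/C; 2: A/G; 5: T/A; 9: A/G.

1, 2, 5, 9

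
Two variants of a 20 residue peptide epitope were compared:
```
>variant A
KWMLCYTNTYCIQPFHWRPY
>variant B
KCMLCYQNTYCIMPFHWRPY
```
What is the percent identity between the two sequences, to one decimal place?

3 positions differ (2, 7, 13), so 17 of 20 match: 17/20 = 85%.

85.0%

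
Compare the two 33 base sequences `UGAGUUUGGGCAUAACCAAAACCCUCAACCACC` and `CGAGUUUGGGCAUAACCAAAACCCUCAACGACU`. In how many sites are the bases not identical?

Comparing position by position, 3 sites differ: 1 (U/C), 30 (C/G), 33 (C/U).

3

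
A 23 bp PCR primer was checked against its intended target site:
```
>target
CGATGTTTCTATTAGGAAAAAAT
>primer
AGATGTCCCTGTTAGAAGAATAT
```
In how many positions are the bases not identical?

7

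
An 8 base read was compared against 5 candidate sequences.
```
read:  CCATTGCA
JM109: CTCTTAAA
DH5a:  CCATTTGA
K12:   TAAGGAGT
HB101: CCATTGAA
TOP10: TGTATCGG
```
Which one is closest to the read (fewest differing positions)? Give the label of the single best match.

Hamming distances to read — JM109: 4; DH5a: 2; K12: 7; HB101: 1; TOP10: 7.
Smallest is HB101 with 1 mismatch.

HB101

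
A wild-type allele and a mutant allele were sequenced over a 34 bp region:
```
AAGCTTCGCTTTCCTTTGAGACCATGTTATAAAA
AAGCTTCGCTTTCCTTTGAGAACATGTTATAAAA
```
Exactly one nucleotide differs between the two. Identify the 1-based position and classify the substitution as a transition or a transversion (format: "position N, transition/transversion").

position 22, transversion

The sequences differ only at position 22: C→A (pyrimidine→purine), a transversion.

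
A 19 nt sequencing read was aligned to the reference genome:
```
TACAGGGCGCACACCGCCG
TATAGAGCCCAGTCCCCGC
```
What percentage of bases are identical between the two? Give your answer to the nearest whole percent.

58%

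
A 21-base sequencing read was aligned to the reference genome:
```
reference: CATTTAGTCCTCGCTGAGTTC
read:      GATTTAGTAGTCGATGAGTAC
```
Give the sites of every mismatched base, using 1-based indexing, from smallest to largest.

1, 9, 10, 14, 20

Scanning 1-based: 1: C/G; 9: C/A; 10: C/G; 14: C/A; 20: T/A.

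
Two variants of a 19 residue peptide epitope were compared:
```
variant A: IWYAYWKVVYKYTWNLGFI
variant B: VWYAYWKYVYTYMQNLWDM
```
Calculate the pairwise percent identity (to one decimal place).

57.9%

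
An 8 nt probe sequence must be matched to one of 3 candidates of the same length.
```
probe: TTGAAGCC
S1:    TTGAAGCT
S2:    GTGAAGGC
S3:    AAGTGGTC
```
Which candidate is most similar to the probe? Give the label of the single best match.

S1

Hamming distances to probe — S1: 1; S2: 2; S3: 5.
Smallest is S1 with 1 mismatch.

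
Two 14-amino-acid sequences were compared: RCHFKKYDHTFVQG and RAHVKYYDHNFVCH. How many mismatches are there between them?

Comparing position by position, 6 positions differ: 2 (C/A), 4 (F/V), 6 (K/Y), 10 (T/N), 13 (Q/C), 14 (G/H).

6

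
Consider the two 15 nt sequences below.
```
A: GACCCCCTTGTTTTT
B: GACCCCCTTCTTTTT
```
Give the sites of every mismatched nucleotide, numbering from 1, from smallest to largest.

10

Differences at site 10 (G→C).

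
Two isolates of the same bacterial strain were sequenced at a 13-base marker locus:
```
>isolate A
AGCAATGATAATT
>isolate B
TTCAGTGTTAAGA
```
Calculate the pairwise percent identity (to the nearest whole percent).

Mismatches at positions 1, 2, 5, 8, 12, 13 (1-based): 6 of 13.
Identical positions: 7/13 = 53.85% → 54%.

54%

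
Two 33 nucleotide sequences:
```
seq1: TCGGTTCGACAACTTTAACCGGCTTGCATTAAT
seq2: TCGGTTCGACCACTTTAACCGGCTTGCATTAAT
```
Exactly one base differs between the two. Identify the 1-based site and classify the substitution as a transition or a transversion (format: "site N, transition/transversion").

The sequences differ only at site 11: A→C (purine→pyrimidine), a transversion.

site 11, transversion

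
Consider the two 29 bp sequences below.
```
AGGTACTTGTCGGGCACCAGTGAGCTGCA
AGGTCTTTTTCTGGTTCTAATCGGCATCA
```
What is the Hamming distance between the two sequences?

Comparing position by position, 12 positions differ: 5 (A/C), 6 (C/T), 9 (G/T), 12 (G/T), 15 (C/T), 16 (A/T), 18 (C/T), 20 (G/A), 22 (G/C), 23 (A/G), 26 (T/A), 27 (G/T).

12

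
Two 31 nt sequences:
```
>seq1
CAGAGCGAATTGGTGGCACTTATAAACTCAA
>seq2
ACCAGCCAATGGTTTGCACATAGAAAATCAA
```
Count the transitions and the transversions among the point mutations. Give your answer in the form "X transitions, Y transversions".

0 transitions, 10 transversions

Transitions (purine↔purine or pyrimidine↔pyrimidine): none.
Transversions (purine↔pyrimidine): 1 C→A, 2 A→C, 3 G→C, 7 G→C, 11 T→G, 13 G→T, 15 G→T, 20 T→A, 23 T→G, 27 C→A.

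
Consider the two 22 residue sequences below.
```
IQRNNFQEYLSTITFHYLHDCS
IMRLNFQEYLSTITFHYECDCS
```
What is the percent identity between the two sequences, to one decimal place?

81.8%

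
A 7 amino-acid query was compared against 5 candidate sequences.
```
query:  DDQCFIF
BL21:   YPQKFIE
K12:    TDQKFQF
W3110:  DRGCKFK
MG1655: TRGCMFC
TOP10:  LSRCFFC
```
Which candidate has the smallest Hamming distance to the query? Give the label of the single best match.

K12

Hamming distances to query — BL21: 4; K12: 3; W3110: 5; MG1655: 6; TOP10: 5.
Smallest is K12 with 3 mismatches.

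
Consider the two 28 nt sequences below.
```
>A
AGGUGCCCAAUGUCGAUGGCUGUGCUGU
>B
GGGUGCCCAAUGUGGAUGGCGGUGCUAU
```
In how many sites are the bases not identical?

Mismatches (1-based): site 1: A→G; site 14: C→G; site 21: U→G; site 27: G→A.

4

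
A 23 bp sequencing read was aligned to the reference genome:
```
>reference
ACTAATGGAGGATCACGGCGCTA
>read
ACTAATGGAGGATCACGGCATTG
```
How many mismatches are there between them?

3

The sequences differ at bases 20, 21, 23 (1-based) — 3 in total.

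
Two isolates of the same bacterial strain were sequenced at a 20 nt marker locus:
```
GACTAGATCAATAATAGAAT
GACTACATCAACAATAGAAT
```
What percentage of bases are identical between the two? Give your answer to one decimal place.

2 positions differ (6, 12), so 18 of 20 match: 18/20 = 90%.

90.0%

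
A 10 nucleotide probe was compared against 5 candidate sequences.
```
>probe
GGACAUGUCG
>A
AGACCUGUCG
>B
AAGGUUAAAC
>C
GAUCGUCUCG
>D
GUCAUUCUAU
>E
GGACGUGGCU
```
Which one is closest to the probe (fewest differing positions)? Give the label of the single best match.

Hamming distances to probe — A: 2; B: 9; C: 4; D: 7; E: 3.
Smallest is A with 2 mismatches.

A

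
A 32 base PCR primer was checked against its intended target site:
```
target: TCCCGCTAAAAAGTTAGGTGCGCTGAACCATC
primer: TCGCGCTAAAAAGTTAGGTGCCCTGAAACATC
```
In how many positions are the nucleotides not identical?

Mismatches (1-based): position 3: C→G; position 22: G→C; position 28: C→A.

3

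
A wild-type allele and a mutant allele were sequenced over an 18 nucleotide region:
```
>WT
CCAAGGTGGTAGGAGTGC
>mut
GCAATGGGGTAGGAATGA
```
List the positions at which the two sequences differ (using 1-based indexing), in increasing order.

1, 5, 7, 15, 18

Differences at position 1 (C→G), position 5 (G→T), position 7 (T→G), position 15 (G→A), position 18 (C→A).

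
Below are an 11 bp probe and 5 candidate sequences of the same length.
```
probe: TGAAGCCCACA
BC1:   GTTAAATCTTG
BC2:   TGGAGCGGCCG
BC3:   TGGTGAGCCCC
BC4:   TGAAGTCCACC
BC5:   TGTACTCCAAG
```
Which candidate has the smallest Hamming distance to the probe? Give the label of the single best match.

Hamming distances to probe — BC1: 9; BC2: 5; BC3: 6; BC4: 2; BC5: 5.
Smallest is BC4 with 2 mismatches.

BC4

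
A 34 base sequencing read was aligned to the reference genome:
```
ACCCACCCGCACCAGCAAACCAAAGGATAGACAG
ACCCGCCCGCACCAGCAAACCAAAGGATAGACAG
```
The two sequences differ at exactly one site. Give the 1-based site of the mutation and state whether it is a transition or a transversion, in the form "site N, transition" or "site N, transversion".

site 5, transition

The sequences differ only at site 5: A→G (purine→purine), a transition.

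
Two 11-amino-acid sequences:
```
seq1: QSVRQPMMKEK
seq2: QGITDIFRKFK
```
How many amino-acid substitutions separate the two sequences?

8

Comparing position by position, 8 positions differ: 2 (S/G), 3 (V/I), 4 (R/T), 5 (Q/D), 6 (P/I), 7 (M/F), 8 (M/R), 10 (E/F).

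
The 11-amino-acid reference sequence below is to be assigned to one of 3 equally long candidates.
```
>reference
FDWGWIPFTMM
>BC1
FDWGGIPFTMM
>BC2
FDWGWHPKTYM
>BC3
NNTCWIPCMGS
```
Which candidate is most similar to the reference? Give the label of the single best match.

BC1

Hamming distances to reference — BC1: 1; BC2: 3; BC3: 8.
Smallest is BC1 with 1 mismatch.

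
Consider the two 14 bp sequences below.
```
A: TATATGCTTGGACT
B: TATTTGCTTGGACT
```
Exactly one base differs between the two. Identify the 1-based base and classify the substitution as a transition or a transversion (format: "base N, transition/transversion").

The sequences differ only at base 4: A→T (purine→pyrimidine), a transversion.

base 4, transversion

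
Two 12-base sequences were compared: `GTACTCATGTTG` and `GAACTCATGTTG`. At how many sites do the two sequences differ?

1

Comparing position by position, 1 site differs: 2 (T/A).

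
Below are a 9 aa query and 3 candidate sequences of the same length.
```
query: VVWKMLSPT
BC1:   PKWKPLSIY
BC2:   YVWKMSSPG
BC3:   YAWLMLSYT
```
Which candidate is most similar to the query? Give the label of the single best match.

BC2

BC1 differs at 5 positions; BC2 differs at 3 positions; BC3 differs at 4 positions. The closest is BC2.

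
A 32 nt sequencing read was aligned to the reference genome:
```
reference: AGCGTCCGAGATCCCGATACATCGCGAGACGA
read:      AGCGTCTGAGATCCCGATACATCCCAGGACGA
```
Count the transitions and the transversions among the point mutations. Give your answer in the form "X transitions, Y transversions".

3 transitions, 1 transversion

Mismatches (1-based):
position 7: C→T (pyrimidine→pyrimidine, transition)
position 24: G→C (purine→pyrimidine, transversion)
position 26: G→A (purine→purine, transition)
position 27: A→G (purine→purine, transition)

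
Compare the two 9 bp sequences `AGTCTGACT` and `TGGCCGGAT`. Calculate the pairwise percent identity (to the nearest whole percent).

44%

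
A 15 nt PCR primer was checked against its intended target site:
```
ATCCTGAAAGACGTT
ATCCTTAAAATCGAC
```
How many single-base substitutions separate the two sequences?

Mismatches (1-based): site 6: G→T; site 10: G→A; site 11: A→T; site 14: T→A; site 15: T→C.

5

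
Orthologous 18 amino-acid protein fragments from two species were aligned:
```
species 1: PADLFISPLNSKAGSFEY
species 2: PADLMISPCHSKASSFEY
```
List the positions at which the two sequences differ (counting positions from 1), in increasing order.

Differences at position 5 (F→M), position 9 (L→C), position 10 (N→H), position 14 (G→S).

5, 9, 10, 14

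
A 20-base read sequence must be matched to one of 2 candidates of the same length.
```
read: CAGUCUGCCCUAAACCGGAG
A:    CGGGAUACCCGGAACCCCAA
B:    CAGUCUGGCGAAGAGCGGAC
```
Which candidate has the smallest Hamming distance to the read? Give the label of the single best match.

Hamming distances to read — A: 9; B: 6.
Smallest is B with 6 mismatches.

B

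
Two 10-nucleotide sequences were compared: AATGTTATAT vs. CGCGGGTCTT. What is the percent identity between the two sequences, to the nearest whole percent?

Mismatches at positions 1, 2, 3, 5, 6, 7, 8, 9 (1-based): 8 of 10.
Identical positions: 2/10 = 20% → 20%.

20%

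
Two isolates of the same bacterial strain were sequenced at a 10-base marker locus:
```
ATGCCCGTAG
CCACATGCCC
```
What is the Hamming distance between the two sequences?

8

Comparing position by position, 8 positions differ: 1 (A/C), 2 (T/C), 3 (G/A), 5 (C/A), 6 (C/T), 8 (T/C), 9 (A/C), 10 (G/C).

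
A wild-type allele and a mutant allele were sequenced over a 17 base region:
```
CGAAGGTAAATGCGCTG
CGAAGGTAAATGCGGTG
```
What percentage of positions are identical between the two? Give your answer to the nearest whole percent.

94%

Mismatch at position 15 (1-based): 1 of 17.
Identical positions: 16/17 = 94.12% → 94%.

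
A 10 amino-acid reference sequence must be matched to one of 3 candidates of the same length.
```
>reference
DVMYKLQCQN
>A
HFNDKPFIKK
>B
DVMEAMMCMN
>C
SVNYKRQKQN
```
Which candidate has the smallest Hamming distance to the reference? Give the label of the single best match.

C

A differs at 9 positions; B differs at 5 positions; C differs at 4 positions. The closest is C.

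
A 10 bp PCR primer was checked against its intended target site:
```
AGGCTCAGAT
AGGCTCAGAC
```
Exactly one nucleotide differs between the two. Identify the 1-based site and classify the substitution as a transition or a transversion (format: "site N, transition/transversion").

site 10, transition

Site 10 changes T→C. T is a pyrimidine and C is a pyrimidine, so this is a transition.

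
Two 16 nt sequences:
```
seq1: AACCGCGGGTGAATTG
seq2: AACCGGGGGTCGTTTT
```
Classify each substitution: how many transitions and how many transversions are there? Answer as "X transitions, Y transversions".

1 transition, 4 transversions

Mismatches (1-based):
site 6: C→G (pyrimidine→purine, transversion)
site 11: G→C (purine→pyrimidine, transversion)
site 12: A→G (purine→purine, transition)
site 13: A→T (purine→pyrimidine, transversion)
site 16: G→T (purine→pyrimidine, transversion)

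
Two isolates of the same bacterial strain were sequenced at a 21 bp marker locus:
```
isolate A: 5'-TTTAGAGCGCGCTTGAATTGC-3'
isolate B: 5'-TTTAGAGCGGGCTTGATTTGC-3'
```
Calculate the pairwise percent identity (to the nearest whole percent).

90%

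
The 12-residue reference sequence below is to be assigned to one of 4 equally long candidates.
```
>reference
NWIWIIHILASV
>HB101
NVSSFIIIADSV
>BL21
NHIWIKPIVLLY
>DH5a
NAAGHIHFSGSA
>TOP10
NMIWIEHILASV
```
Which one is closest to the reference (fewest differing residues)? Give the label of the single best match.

TOP10

Hamming distances to reference — HB101: 7; BL21: 7; DH5a: 8; TOP10: 2.
Smallest is TOP10 with 2 mismatches.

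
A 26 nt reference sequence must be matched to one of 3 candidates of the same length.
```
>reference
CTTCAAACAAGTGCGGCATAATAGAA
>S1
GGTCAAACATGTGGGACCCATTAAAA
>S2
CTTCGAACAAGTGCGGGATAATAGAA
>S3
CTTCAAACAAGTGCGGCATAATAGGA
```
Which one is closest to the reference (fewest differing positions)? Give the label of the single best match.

S3

S1 differs at 9 positions; S2 differs at 2 positions; S3 differs at 1 position. The closest is S3.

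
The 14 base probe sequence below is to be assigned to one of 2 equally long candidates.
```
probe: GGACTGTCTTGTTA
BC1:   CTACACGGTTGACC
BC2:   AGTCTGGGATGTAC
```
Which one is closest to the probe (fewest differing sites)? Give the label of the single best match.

Hamming distances to probe — BC1: 9; BC2: 7.
Smallest is BC2 with 7 mismatches.

BC2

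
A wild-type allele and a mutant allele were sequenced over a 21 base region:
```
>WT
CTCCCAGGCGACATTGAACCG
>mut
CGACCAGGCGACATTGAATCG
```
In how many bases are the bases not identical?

Mismatches (1-based): base 2: T→G; base 3: C→A; base 19: C→T.

3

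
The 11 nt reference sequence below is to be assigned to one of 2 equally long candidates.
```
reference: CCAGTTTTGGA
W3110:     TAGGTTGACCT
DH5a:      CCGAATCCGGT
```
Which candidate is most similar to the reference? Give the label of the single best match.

DH5a

Hamming distances to reference — W3110: 8; DH5a: 6.
Smallest is DH5a with 6 mismatches.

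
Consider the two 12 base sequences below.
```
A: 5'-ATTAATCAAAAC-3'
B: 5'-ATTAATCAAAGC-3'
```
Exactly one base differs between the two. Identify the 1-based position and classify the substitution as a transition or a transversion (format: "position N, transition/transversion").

position 11, transition

The sequences differ only at position 11: A→G (purine→purine), a transition.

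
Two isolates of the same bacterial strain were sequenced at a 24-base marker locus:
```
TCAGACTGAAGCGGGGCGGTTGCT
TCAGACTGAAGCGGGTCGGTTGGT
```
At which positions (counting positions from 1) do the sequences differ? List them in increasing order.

Differences at position 16 (G→T), position 23 (C→G).

16, 23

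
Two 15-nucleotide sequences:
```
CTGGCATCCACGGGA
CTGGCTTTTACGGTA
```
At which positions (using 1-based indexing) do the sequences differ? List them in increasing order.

Differences at position 6 (A→T), position 8 (C→T), position 9 (C→T), position 14 (G→T).

6, 8, 9, 14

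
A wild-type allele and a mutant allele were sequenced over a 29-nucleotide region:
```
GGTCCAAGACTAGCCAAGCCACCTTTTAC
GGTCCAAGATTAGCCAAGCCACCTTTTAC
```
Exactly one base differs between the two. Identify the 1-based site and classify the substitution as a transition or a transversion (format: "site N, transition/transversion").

site 10, transition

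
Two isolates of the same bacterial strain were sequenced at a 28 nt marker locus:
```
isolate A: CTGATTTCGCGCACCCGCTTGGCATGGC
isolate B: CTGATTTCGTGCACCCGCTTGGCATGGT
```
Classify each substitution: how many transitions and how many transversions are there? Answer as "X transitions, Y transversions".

Mismatches (1-based):
base 10: C→T (pyrimidine→pyrimidine, transition)
base 28: C→T (pyrimidine→pyrimidine, transition)

2 transitions, 0 transversions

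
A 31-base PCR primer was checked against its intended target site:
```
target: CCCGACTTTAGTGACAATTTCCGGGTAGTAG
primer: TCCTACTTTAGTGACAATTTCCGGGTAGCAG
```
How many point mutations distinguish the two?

3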